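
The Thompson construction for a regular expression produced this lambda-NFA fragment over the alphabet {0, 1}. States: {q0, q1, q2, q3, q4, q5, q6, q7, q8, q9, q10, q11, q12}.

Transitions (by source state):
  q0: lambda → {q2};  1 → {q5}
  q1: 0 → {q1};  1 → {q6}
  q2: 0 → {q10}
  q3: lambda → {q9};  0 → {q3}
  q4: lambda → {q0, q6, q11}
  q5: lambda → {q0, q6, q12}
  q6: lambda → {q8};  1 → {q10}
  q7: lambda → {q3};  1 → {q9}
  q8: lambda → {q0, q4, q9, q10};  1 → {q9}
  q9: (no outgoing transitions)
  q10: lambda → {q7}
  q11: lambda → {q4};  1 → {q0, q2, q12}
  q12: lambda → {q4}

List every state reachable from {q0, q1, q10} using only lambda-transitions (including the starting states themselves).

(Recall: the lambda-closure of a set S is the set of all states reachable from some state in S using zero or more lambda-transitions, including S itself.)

Start with {q0, q1, q10}.
From q0 via lambda: add q2.
From q10 via lambda: add q7.
From q7 via lambda: add q3.
From q3 via lambda: add q9.
No new states can be added; the closed set is {q0, q1, q2, q3, q7, q9, q10}.

{q0, q1, q2, q3, q7, q9, q10}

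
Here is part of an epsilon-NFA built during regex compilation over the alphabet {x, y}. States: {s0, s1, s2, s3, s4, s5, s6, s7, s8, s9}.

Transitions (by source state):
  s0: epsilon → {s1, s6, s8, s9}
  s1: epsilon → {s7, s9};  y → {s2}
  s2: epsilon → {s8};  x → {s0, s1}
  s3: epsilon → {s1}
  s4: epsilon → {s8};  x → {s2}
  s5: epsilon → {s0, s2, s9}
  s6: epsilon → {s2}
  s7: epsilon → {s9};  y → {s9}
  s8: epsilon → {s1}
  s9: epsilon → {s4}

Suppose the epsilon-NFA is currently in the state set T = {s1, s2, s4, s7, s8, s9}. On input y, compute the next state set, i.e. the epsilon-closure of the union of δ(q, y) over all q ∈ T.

{s1, s2, s4, s7, s8, s9}

s1 on y → {s2}.
s7 on y → {s9}.
No y-transition from s2, s4, s8, s9.
Union after reading y: {s2, s9}.
Now take the epsilon-closure:
From s2 via epsilon: add s8.
From s9 via epsilon: add s4.
From s8 via epsilon: add s1.
From s1 via epsilon: add s7.
No new states can be added; the closed set is {s1, s2, s4, s7, s8, s9}.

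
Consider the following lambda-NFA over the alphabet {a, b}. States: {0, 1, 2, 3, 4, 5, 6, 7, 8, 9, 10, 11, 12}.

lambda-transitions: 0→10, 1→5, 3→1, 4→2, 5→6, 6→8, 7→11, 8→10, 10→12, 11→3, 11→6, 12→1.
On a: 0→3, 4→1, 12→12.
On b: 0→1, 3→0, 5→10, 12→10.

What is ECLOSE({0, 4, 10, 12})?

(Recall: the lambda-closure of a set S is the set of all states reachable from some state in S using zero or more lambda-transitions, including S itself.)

Start with {0, 4, 10, 12}.
From 4 via lambda: add 2.
From 12 via lambda: add 1.
From 1 via lambda: add 5.
From 5 via lambda: add 6.
From 6 via lambda: add 8.
No new states can be added; the closed set is {0, 1, 2, 4, 5, 6, 8, 10, 12}.

{0, 1, 2, 4, 5, 6, 8, 10, 12}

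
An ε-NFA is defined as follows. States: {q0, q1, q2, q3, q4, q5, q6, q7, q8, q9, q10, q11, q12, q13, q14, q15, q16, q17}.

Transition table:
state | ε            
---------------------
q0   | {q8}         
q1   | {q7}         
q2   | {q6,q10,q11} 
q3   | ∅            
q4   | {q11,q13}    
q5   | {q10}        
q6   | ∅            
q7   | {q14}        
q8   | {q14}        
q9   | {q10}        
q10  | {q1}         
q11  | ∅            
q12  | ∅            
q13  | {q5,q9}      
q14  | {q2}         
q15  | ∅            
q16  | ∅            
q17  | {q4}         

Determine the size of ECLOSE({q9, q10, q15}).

Start with {q9, q10, q15}.
From q10 via ε: add q1.
From q1 via ε: add q7.
From q7 via ε: add q14.
From q14 via ε: add q2.
From q2 via ε: add q6, q11.
ε-closure = {q1, q2, q6, q7, q9, q10, q11, q14, q15}, which has 9 states.

9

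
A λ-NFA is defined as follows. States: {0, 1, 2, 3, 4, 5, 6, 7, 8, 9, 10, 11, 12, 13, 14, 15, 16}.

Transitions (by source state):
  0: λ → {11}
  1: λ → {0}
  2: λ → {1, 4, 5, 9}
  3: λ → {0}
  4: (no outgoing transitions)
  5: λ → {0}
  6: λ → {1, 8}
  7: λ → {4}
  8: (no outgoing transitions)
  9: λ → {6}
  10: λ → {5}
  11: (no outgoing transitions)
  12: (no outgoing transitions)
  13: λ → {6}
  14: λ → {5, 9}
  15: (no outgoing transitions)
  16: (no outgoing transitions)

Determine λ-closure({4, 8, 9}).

{0, 1, 4, 6, 8, 9, 11}

Start with {4, 8, 9}.
From 9 via λ: add 6.
From 6 via λ: add 1.
From 1 via λ: add 0.
From 0 via λ: add 11.
No new states can be added; the closed set is {0, 1, 4, 6, 8, 9, 11}.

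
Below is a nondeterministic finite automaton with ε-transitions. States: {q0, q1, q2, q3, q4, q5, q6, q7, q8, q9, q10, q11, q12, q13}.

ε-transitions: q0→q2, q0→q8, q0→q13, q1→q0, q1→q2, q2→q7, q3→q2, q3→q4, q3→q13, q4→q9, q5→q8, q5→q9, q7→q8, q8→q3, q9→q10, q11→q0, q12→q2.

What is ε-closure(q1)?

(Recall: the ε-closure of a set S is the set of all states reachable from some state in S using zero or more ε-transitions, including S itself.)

{q0, q1, q2, q3, q4, q7, q8, q9, q10, q13}

Start with {q1}.
From q1 via ε: add q0, q2.
From q0 via ε: add q8, q13.
From q2 via ε: add q7.
From q8 via ε: add q3.
From q3 via ε: add q4.
From q4 via ε: add q9.
From q9 via ε: add q10.
No new states can be added; the closed set is {q0, q1, q2, q3, q4, q7, q8, q9, q10, q13}.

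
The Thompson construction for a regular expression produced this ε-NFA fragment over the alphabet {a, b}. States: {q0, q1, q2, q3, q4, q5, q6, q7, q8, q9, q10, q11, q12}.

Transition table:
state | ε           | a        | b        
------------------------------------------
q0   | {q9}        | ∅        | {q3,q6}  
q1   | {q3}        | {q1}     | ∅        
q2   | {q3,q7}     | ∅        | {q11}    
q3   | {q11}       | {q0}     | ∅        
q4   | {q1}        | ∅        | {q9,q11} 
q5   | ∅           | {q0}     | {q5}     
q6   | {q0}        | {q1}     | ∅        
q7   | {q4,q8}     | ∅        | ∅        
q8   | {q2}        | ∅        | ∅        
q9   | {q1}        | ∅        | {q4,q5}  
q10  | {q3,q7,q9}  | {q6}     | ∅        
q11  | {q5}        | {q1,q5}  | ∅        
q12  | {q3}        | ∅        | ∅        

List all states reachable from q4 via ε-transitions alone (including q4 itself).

{q1, q3, q4, q5, q11}

Start with {q4}.
From q4 via ε: add q1.
From q1 via ε: add q3.
From q3 via ε: add q11.
From q11 via ε: add q5.
No new states can be added; the closed set is {q1, q3, q4, q5, q11}.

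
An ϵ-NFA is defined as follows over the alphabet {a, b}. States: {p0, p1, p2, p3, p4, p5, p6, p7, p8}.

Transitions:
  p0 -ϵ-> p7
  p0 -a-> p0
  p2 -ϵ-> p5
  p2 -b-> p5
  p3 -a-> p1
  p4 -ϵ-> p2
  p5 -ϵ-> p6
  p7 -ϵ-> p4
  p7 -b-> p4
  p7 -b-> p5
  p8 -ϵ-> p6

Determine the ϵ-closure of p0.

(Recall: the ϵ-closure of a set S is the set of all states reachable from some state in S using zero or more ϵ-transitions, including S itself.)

{p0, p2, p4, p5, p6, p7}

Start with {p0}.
From p0 via ϵ: add p7.
From p7 via ϵ: add p4.
From p4 via ϵ: add p2.
From p2 via ϵ: add p5.
From p5 via ϵ: add p6.
No new states can be added; the closed set is {p0, p2, p4, p5, p6, p7}.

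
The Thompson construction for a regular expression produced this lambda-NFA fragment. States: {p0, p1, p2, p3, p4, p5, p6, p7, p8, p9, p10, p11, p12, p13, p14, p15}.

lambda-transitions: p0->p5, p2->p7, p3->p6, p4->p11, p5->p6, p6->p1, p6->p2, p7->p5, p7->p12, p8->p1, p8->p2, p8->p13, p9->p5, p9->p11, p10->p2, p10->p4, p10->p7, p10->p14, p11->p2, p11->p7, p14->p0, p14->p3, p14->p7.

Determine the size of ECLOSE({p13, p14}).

Start with {p13, p14}.
From p14 via lambda: add p0, p3, p7.
From p0 via lambda: add p5.
From p3 via lambda: add p6.
From p7 via lambda: add p12.
From p6 via lambda: add p1, p2.
lambda-closure = {p0, p1, p2, p3, p5, p6, p7, p12, p13, p14}, which has 10 states.

10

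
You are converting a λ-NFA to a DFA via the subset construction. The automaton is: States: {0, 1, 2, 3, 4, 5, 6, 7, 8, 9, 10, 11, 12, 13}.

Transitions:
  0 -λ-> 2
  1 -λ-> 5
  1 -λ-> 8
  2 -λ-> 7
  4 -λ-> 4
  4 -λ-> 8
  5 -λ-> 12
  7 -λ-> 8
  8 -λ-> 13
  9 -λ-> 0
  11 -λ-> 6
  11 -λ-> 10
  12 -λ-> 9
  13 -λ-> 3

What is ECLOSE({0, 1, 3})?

{0, 1, 2, 3, 5, 7, 8, 9, 12, 13}

Start with {0, 1, 3}.
From 0 via λ: add 2.
From 1 via λ: add 5, 8.
From 2 via λ: add 7.
From 5 via λ: add 12.
From 8 via λ: add 13.
From 12 via λ: add 9.
No new states can be added; the closed set is {0, 1, 2, 3, 5, 7, 8, 9, 12, 13}.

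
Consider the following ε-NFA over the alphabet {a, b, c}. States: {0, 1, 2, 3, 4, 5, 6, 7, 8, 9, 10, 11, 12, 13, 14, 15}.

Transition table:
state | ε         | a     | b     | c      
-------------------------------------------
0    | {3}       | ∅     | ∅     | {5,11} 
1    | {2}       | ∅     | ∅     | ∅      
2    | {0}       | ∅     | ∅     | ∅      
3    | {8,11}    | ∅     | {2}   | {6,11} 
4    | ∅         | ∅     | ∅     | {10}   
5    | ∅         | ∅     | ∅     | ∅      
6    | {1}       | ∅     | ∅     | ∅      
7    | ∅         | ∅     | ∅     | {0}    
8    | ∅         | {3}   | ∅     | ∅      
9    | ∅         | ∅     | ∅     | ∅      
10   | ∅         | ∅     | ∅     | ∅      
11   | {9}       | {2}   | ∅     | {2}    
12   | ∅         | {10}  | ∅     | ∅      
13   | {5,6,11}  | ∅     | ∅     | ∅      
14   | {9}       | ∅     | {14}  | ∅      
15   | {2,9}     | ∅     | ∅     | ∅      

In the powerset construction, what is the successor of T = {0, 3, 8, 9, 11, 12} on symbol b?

3 on b → {2}.
No b-transition from 0, 8, 9, 11, 12.
Union after reading b: {2}.
Now take the ε-closure:
From 2 via ε: add 0.
From 0 via ε: add 3.
From 3 via ε: add 8, 11.
From 11 via ε: add 9.
No new states can be added; the closed set is {0, 2, 3, 8, 9, 11}.

{0, 2, 3, 8, 9, 11}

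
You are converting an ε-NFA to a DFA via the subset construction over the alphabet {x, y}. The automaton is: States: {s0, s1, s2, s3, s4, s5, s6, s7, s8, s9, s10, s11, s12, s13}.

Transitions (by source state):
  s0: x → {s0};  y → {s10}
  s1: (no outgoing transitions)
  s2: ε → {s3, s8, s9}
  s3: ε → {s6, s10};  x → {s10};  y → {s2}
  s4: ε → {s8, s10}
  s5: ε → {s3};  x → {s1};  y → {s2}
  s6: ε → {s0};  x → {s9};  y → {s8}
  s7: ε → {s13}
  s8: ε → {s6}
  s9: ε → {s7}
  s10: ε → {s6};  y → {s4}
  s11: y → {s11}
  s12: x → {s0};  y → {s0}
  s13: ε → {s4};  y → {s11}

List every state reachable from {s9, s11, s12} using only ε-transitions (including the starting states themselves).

Start with {s9, s11, s12}.
From s9 via ε: add s7.
From s7 via ε: add s13.
From s13 via ε: add s4.
From s4 via ε: add s8, s10.
From s8 via ε: add s6.
From s6 via ε: add s0.
No new states can be added; the closed set is {s0, s4, s6, s7, s8, s9, s10, s11, s12, s13}.

{s0, s4, s6, s7, s8, s9, s10, s11, s12, s13}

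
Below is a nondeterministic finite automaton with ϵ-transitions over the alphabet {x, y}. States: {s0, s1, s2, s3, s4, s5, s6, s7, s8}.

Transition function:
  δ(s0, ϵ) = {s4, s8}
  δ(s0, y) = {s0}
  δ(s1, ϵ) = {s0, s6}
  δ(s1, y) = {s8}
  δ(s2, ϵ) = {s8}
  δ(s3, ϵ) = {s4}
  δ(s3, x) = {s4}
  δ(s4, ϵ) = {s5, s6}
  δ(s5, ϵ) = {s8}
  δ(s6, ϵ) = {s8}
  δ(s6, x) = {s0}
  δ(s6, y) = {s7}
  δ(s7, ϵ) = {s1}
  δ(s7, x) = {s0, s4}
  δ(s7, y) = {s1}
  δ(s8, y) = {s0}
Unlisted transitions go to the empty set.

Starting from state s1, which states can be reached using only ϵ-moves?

{s0, s1, s4, s5, s6, s8}

Start with {s1}.
From s1 via ϵ: add s0, s6.
From s0 via ϵ: add s4, s8.
From s4 via ϵ: add s5.
No new states can be added; the closed set is {s0, s1, s4, s5, s6, s8}.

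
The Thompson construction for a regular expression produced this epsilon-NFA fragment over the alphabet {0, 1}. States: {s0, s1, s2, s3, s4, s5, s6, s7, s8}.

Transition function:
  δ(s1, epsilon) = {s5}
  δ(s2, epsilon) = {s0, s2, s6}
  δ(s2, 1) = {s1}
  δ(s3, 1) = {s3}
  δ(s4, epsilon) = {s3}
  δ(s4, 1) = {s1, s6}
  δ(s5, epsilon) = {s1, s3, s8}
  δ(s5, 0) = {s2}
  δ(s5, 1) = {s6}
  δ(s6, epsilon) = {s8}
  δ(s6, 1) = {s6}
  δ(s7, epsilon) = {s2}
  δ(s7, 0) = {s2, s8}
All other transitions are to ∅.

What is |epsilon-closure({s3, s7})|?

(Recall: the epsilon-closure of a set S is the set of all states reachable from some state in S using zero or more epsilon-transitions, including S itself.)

6

Start with {s3, s7}.
From s7 via epsilon: add s2.
From s2 via epsilon: add s0, s6.
From s6 via epsilon: add s8.
epsilon-closure = {s0, s2, s3, s6, s7, s8}, which has 6 states.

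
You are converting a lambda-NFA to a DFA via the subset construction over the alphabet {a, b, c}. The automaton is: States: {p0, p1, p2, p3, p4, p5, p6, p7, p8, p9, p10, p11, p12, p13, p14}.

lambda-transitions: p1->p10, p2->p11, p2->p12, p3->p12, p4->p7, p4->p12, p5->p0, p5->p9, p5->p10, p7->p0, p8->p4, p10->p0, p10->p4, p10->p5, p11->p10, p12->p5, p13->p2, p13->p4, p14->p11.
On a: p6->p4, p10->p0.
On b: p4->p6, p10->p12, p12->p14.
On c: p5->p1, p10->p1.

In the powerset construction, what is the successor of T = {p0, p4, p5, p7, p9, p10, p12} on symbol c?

{p0, p1, p4, p5, p7, p9, p10, p12}

p5 on c → {p1}.
p10 on c → {p1}.
No c-transition from p0, p4, p7, p9, p12.
Union after reading c: {p1}.
Now take the lambda-closure:
From p1 via lambda: add p10.
From p10 via lambda: add p0, p4, p5.
From p4 via lambda: add p7, p12.
From p5 via lambda: add p9.
No new states can be added; the closed set is {p0, p1, p4, p5, p7, p9, p10, p12}.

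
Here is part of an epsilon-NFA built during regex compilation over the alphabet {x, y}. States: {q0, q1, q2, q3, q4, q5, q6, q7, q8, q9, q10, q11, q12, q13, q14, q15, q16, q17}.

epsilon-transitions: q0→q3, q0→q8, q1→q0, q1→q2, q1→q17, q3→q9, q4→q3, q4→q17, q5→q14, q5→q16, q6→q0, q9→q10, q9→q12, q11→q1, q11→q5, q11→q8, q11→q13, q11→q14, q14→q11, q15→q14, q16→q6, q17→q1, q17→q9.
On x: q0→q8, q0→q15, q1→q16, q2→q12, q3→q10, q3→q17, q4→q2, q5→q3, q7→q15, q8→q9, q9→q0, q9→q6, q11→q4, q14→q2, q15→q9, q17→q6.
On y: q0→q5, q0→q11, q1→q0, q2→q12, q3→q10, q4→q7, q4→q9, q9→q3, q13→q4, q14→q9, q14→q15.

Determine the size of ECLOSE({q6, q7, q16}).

Start with {q6, q7, q16}.
From q6 via epsilon: add q0.
From q0 via epsilon: add q3, q8.
From q3 via epsilon: add q9.
From q9 via epsilon: add q10, q12.
epsilon-closure = {q0, q3, q6, q7, q8, q9, q10, q12, q16}, which has 9 states.

9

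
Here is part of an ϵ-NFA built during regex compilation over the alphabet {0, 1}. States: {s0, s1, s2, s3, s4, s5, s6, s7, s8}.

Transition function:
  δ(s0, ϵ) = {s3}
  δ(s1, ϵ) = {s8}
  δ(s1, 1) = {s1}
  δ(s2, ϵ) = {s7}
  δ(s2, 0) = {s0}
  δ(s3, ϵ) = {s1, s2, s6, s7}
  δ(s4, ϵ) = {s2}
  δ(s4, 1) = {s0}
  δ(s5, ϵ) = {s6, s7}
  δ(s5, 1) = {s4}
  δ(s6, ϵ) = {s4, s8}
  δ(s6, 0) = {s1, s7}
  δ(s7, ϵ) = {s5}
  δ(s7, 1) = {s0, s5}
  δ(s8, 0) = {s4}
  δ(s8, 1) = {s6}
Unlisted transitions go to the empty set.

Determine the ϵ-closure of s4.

Start with {s4}.
From s4 via ϵ: add s2.
From s2 via ϵ: add s7.
From s7 via ϵ: add s5.
From s5 via ϵ: add s6.
From s6 via ϵ: add s8.
No new states can be added; the closed set is {s2, s4, s5, s6, s7, s8}.

{s2, s4, s5, s6, s7, s8}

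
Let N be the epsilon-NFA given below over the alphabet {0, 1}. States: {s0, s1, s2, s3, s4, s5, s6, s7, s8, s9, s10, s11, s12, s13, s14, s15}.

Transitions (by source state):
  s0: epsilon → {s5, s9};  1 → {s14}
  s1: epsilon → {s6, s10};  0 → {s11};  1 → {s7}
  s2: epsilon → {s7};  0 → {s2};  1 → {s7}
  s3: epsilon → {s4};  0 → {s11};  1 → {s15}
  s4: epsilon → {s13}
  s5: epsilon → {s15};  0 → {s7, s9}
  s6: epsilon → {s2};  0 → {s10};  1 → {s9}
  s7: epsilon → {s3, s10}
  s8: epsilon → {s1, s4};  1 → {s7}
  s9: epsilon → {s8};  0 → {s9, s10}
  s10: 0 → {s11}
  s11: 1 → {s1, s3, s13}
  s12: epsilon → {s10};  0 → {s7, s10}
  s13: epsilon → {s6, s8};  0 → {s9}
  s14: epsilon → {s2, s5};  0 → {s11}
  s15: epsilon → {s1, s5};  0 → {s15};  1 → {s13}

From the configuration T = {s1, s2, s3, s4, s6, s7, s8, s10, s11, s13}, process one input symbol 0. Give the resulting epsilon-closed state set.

{s1, s2, s3, s4, s6, s7, s8, s9, s10, s11, s13}

s1 on 0 → {s11}.
s2 on 0 → {s2}.
s3 on 0 → {s11}.
s6 on 0 → {s10}.
s10 on 0 → {s11}.
s13 on 0 → {s9}.
No 0-transition from s4, s7, s8, s11.
Union after reading 0: {s2, s9, s10, s11}.
Now take the epsilon-closure:
From s2 via epsilon: add s7.
From s9 via epsilon: add s8.
From s7 via epsilon: add s3.
From s8 via epsilon: add s1, s4.
From s1 via epsilon: add s6.
From s4 via epsilon: add s13.
No new states can be added; the closed set is {s1, s2, s3, s4, s6, s7, s8, s9, s10, s11, s13}.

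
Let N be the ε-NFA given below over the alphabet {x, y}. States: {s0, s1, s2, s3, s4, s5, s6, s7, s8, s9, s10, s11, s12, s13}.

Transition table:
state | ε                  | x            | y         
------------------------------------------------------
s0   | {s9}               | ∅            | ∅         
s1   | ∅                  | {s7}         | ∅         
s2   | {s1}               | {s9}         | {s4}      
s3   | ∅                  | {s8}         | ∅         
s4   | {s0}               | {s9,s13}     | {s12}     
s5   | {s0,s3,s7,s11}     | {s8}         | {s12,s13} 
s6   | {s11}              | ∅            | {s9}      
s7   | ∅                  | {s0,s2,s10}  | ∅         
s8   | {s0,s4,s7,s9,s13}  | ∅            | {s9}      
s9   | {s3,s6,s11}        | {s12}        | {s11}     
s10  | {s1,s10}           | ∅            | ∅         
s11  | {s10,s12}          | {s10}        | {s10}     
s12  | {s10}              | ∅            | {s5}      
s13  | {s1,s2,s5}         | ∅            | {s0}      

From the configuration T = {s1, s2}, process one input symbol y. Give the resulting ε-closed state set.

s2 on y → {s4}.
No y-transition from s1.
Union after reading y: {s4}.
Now take the ε-closure:
From s4 via ε: add s0.
From s0 via ε: add s9.
From s9 via ε: add s3, s6, s11.
From s11 via ε: add s10, s12.
From s10 via ε: add s1.
No new states can be added; the closed set is {s0, s1, s3, s4, s6, s9, s10, s11, s12}.

{s0, s1, s3, s4, s6, s9, s10, s11, s12}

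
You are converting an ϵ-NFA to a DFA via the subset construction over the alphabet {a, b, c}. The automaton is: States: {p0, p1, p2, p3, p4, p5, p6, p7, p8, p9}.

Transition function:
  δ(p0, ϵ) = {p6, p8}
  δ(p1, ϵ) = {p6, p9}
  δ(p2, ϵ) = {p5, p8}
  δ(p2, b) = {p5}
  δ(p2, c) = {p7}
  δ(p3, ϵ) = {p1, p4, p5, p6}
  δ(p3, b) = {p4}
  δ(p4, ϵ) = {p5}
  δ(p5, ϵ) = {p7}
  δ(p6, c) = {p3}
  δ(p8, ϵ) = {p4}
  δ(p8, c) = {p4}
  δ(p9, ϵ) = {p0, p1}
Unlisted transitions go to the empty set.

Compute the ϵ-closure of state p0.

{p0, p4, p5, p6, p7, p8}

Start with {p0}.
From p0 via ϵ: add p6, p8.
From p8 via ϵ: add p4.
From p4 via ϵ: add p5.
From p5 via ϵ: add p7.
No new states can be added; the closed set is {p0, p4, p5, p6, p7, p8}.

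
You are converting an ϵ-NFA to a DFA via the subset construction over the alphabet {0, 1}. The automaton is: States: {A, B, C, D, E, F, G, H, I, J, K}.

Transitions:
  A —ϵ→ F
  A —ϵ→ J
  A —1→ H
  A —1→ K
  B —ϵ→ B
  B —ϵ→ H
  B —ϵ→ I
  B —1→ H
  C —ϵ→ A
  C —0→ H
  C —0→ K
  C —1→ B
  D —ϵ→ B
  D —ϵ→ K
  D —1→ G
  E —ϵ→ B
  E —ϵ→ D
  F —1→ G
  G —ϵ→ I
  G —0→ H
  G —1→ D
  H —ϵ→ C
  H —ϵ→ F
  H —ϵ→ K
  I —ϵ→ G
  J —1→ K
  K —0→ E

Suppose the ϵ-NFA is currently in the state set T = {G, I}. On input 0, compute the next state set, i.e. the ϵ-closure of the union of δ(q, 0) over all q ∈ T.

G on 0 → {H}.
No 0-transition from I.
Union after reading 0: {H}.
Now take the ϵ-closure:
From H via ϵ: add C, F, K.
From C via ϵ: add A.
From A via ϵ: add J.
No new states can be added; the closed set is {A, C, F, H, J, K}.

{A, C, F, H, J, K}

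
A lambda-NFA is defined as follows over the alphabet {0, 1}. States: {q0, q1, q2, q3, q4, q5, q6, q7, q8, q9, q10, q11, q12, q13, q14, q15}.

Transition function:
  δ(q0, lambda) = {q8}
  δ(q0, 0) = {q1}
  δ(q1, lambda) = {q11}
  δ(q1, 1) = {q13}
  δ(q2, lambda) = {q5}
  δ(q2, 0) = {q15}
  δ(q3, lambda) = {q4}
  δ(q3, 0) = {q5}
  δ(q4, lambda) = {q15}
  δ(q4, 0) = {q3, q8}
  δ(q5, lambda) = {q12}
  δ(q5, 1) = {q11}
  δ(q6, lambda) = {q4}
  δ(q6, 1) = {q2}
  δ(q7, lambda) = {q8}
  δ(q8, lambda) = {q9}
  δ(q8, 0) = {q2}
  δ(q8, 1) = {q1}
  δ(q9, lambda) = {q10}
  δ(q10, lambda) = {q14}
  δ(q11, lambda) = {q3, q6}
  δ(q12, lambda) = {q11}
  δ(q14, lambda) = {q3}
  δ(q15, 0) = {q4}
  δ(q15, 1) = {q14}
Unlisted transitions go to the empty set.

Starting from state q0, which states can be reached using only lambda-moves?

Start with {q0}.
From q0 via lambda: add q8.
From q8 via lambda: add q9.
From q9 via lambda: add q10.
From q10 via lambda: add q14.
From q14 via lambda: add q3.
From q3 via lambda: add q4.
From q4 via lambda: add q15.
No new states can be added; the closed set is {q0, q3, q4, q8, q9, q10, q14, q15}.

{q0, q3, q4, q8, q9, q10, q14, q15}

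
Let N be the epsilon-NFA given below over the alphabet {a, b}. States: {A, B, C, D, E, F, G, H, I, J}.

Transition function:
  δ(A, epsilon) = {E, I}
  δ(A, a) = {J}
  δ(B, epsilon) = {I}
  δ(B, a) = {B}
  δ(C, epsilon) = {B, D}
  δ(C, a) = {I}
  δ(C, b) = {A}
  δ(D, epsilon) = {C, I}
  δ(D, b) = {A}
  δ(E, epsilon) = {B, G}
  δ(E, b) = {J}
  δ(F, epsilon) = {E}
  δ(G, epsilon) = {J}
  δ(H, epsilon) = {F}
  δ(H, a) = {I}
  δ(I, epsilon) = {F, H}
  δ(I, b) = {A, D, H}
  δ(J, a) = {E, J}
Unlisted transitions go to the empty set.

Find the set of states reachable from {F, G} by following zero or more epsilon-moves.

{B, E, F, G, H, I, J}

Start with {F, G}.
From F via epsilon: add E.
From G via epsilon: add J.
From E via epsilon: add B.
From B via epsilon: add I.
From I via epsilon: add H.
No new states can be added; the closed set is {B, E, F, G, H, I, J}.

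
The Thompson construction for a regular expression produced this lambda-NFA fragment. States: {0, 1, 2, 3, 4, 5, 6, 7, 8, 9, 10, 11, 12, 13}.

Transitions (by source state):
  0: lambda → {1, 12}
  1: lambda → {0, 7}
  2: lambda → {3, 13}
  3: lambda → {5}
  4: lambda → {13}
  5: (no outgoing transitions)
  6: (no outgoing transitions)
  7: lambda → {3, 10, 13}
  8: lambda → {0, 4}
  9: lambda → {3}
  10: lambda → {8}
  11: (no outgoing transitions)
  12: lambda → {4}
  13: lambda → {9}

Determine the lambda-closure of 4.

Start with {4}.
From 4 via lambda: add 13.
From 13 via lambda: add 9.
From 9 via lambda: add 3.
From 3 via lambda: add 5.
No new states can be added; the closed set is {3, 4, 5, 9, 13}.

{3, 4, 5, 9, 13}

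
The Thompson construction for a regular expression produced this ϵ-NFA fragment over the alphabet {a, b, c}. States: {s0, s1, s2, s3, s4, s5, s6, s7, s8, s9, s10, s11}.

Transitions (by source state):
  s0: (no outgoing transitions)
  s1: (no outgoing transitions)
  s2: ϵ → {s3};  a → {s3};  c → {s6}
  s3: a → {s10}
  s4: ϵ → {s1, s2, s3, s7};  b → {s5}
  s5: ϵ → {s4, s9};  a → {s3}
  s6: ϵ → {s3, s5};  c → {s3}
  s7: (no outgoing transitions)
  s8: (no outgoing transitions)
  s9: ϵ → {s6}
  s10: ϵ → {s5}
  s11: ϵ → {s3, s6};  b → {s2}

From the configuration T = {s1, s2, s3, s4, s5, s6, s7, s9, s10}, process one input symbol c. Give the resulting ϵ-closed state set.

{s1, s2, s3, s4, s5, s6, s7, s9}

s2 on c → {s6}.
s6 on c → {s3}.
No c-transition from s1, s3, s4, s5, s7, s9, s10.
Union after reading c: {s3, s6}.
Now take the ϵ-closure:
From s6 via ϵ: add s5.
From s5 via ϵ: add s4, s9.
From s4 via ϵ: add s1, s2, s7.
No new states can be added; the closed set is {s1, s2, s3, s4, s5, s6, s7, s9}.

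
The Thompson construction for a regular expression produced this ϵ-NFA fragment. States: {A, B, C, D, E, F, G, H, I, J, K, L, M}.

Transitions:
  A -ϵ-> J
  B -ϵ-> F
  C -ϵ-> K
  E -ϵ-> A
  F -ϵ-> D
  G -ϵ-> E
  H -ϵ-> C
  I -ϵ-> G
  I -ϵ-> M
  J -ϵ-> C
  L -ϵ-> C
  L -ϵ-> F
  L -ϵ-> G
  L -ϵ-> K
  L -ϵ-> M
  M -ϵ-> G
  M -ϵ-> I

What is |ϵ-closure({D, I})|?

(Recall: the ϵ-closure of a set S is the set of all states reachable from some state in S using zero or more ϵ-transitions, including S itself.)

Start with {D, I}.
From I via ϵ: add G, M.
From G via ϵ: add E.
From E via ϵ: add A.
From A via ϵ: add J.
From J via ϵ: add C.
From C via ϵ: add K.
ϵ-closure = {A, C, D, E, G, I, J, K, M}, which has 9 states.

9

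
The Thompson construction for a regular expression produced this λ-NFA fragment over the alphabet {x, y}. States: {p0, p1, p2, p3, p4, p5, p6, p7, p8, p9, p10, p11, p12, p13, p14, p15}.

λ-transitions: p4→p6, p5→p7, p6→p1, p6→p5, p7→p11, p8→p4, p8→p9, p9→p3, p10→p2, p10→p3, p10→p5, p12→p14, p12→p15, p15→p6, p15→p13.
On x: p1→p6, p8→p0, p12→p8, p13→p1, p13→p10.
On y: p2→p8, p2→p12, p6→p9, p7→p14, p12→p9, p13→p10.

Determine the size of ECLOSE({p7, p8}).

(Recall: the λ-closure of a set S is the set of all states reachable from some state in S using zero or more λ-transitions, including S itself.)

Start with {p7, p8}.
From p7 via λ: add p11.
From p8 via λ: add p4, p9.
From p4 via λ: add p6.
From p9 via λ: add p3.
From p6 via λ: add p1, p5.
λ-closure = {p1, p3, p4, p5, p6, p7, p8, p9, p11}, which has 9 states.

9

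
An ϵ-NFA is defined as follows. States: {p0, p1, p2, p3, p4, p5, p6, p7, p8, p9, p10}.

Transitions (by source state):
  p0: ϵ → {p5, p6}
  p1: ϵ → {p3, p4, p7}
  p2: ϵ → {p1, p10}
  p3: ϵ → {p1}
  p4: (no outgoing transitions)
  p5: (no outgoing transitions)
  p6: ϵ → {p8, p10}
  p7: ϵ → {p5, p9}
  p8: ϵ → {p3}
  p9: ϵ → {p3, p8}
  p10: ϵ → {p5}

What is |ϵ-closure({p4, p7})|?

Start with {p4, p7}.
From p7 via ϵ: add p5, p9.
From p9 via ϵ: add p3, p8.
From p3 via ϵ: add p1.
ϵ-closure = {p1, p3, p4, p5, p7, p8, p9}, which has 7 states.

7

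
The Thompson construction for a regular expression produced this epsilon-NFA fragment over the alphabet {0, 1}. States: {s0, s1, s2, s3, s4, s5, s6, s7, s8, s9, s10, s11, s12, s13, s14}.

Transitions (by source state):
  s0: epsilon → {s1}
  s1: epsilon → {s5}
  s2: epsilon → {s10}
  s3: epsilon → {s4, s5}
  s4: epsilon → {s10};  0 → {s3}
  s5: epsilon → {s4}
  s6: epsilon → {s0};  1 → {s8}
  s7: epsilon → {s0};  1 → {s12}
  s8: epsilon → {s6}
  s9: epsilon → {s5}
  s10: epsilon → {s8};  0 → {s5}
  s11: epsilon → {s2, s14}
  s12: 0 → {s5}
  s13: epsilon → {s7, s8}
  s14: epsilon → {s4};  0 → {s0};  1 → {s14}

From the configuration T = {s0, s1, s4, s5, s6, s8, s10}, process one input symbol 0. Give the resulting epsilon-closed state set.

{s0, s1, s3, s4, s5, s6, s8, s10}

s4 on 0 → {s3}.
s10 on 0 → {s5}.
No 0-transition from s0, s1, s5, s6, s8.
Union after reading 0: {s3, s5}.
Now take the epsilon-closure:
From s3 via epsilon: add s4.
From s4 via epsilon: add s10.
From s10 via epsilon: add s8.
From s8 via epsilon: add s6.
From s6 via epsilon: add s0.
From s0 via epsilon: add s1.
No new states can be added; the closed set is {s0, s1, s3, s4, s5, s6, s8, s10}.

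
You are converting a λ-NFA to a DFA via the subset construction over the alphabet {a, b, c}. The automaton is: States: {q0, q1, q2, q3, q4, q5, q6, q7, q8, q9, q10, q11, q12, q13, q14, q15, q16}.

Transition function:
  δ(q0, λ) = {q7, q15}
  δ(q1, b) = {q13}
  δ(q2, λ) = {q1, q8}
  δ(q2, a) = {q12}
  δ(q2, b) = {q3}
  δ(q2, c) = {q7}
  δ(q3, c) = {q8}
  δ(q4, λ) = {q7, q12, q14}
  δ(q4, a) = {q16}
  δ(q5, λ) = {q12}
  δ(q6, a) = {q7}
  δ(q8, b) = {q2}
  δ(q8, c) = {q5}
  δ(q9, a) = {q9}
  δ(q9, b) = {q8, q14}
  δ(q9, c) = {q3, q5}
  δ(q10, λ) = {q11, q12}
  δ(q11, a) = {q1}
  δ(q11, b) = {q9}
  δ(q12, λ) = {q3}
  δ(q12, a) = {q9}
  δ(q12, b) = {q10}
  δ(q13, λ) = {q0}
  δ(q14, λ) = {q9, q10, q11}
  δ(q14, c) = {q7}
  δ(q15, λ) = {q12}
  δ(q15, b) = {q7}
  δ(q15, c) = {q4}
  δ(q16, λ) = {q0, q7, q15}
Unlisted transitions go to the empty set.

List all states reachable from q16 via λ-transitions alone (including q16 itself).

{q0, q3, q7, q12, q15, q16}

Start with {q16}.
From q16 via λ: add q0, q7, q15.
From q15 via λ: add q12.
From q12 via λ: add q3.
No new states can be added; the closed set is {q0, q3, q7, q12, q15, q16}.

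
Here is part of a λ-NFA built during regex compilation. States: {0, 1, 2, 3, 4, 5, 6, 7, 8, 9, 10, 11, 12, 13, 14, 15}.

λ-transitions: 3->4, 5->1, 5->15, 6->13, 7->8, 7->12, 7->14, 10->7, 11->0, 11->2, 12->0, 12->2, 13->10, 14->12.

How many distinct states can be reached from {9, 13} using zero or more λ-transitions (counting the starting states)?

9

Start with {9, 13}.
From 13 via λ: add 10.
From 10 via λ: add 7.
From 7 via λ: add 8, 12, 14.
From 12 via λ: add 0, 2.
λ-closure = {0, 2, 7, 8, 9, 10, 12, 13, 14}, which has 9 states.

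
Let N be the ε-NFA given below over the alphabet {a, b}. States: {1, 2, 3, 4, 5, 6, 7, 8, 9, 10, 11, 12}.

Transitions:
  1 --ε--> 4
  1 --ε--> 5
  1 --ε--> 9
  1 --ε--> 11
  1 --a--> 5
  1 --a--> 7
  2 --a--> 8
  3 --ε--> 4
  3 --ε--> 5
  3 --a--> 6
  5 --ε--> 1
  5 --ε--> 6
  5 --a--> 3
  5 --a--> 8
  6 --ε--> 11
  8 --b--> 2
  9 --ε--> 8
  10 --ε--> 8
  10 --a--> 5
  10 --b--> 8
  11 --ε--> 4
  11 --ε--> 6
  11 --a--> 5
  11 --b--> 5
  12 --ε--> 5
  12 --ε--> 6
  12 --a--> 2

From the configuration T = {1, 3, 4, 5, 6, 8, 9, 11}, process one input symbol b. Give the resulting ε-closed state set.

8 on b → {2}.
11 on b → {5}.
No b-transition from 1, 3, 4, 5, 6, 9.
Union after reading b: {2, 5}.
Now take the ε-closure:
From 5 via ε: add 1, 6.
From 1 via ε: add 4, 9, 11.
From 9 via ε: add 8.
No new states can be added; the closed set is {1, 2, 4, 5, 6, 8, 9, 11}.

{1, 2, 4, 5, 6, 8, 9, 11}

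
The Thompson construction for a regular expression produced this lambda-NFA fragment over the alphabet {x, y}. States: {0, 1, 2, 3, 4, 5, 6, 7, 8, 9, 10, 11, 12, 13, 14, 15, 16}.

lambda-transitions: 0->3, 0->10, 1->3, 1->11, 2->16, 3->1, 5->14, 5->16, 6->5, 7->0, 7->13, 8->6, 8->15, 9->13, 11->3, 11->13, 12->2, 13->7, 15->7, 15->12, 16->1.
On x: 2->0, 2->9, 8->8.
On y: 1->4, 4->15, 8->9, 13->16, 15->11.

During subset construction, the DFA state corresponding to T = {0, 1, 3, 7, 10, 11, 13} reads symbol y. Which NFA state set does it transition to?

1 on y → {4}.
13 on y → {16}.
No y-transition from 0, 3, 7, 10, 11.
Union after reading y: {4, 16}.
Now take the lambda-closure:
From 16 via lambda: add 1.
From 1 via lambda: add 3, 11.
From 11 via lambda: add 13.
From 13 via lambda: add 7.
From 7 via lambda: add 0.
From 0 via lambda: add 10.
No new states can be added; the closed set is {0, 1, 3, 4, 7, 10, 11, 13, 16}.

{0, 1, 3, 4, 7, 10, 11, 13, 16}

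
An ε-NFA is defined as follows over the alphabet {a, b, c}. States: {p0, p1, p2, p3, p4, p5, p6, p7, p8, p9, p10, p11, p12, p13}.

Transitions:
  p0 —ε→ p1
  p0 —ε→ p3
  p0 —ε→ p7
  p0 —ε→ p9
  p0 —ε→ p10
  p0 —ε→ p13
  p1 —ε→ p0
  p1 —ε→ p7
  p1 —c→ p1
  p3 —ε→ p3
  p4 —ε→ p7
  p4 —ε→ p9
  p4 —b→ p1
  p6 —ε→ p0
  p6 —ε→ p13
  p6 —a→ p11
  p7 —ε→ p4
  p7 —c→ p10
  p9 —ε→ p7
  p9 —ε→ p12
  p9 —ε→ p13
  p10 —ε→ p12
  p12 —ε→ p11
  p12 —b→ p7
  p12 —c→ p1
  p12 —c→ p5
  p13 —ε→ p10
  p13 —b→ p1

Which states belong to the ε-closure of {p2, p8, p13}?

Start with {p2, p8, p13}.
From p13 via ε: add p10.
From p10 via ε: add p12.
From p12 via ε: add p11.
No new states can be added; the closed set is {p2, p8, p10, p11, p12, p13}.

{p2, p8, p10, p11, p12, p13}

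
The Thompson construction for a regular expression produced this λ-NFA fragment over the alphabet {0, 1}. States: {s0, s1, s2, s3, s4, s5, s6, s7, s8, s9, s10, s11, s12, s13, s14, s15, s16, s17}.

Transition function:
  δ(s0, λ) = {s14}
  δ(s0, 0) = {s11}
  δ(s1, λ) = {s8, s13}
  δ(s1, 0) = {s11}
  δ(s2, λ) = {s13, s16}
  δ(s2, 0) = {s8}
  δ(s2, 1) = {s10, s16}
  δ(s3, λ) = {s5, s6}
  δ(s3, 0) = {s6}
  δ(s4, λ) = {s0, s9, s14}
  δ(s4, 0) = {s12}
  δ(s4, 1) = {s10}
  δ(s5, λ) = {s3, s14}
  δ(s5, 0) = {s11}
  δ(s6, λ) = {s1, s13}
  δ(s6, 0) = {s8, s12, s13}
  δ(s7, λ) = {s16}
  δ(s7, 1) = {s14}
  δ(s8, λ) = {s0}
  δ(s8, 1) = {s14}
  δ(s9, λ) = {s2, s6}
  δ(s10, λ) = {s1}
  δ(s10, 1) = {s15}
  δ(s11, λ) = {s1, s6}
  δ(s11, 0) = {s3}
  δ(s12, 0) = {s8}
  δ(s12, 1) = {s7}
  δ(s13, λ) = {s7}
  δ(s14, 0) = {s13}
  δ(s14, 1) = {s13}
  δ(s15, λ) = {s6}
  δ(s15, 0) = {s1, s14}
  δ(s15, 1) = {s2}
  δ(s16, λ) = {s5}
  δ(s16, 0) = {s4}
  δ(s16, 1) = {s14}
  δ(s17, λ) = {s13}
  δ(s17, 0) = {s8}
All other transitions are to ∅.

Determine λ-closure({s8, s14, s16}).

Start with {s8, s14, s16}.
From s8 via λ: add s0.
From s16 via λ: add s5.
From s5 via λ: add s3.
From s3 via λ: add s6.
From s6 via λ: add s1, s13.
From s13 via λ: add s7.
No new states can be added; the closed set is {s0, s1, s3, s5, s6, s7, s8, s13, s14, s16}.

{s0, s1, s3, s5, s6, s7, s8, s13, s14, s16}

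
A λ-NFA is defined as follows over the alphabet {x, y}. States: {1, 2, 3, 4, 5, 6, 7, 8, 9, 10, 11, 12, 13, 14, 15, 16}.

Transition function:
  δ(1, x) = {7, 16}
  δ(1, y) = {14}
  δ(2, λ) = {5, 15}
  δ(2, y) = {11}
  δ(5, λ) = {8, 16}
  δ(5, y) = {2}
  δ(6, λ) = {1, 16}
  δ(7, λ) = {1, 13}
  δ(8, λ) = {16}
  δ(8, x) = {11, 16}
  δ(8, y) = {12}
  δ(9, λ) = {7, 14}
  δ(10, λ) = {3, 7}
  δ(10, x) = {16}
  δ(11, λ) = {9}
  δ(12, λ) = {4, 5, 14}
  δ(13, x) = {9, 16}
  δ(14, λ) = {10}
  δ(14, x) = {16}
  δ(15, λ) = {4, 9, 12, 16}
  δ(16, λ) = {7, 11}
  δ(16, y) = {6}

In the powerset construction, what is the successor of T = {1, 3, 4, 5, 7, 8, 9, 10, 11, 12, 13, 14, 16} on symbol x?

{1, 3, 7, 9, 10, 11, 13, 14, 16}

1 on x → {7, 16}.
8 on x → {11, 16}.
10 on x → {16}.
13 on x → {9, 16}.
14 on x → {16}.
No x-transition from 3, 4, 5, 7, 9, 11, 12, 16.
Union after reading x: {7, 9, 11, 16}.
Now take the λ-closure:
From 7 via λ: add 1, 13.
From 9 via λ: add 14.
From 14 via λ: add 10.
From 10 via λ: add 3.
No new states can be added; the closed set is {1, 3, 7, 9, 10, 11, 13, 14, 16}.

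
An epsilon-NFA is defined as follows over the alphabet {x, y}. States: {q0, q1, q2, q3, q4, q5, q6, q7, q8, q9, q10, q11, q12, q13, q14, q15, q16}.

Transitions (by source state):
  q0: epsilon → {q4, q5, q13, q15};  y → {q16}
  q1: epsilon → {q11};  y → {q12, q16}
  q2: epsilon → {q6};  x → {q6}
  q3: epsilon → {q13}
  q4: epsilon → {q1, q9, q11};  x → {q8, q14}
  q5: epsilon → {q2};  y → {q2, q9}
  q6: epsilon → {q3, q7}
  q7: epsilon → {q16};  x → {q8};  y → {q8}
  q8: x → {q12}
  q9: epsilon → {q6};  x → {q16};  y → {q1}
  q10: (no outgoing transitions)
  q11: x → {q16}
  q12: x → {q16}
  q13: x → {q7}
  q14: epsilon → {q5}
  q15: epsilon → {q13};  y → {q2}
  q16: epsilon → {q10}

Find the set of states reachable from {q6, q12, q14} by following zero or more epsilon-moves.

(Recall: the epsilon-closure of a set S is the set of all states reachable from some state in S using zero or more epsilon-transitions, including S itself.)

{q2, q3, q5, q6, q7, q10, q12, q13, q14, q16}

Start with {q6, q12, q14}.
From q6 via epsilon: add q3, q7.
From q14 via epsilon: add q5.
From q3 via epsilon: add q13.
From q5 via epsilon: add q2.
From q7 via epsilon: add q16.
From q16 via epsilon: add q10.
No new states can be added; the closed set is {q2, q3, q5, q6, q7, q10, q12, q13, q14, q16}.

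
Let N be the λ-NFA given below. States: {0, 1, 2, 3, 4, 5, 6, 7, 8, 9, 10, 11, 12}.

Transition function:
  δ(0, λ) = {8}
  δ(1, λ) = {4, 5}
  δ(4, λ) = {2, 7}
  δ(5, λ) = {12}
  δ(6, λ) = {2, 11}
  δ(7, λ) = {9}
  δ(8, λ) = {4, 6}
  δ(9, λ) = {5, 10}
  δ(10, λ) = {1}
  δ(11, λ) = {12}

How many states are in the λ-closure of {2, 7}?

Start with {2, 7}.
From 7 via λ: add 9.
From 9 via λ: add 5, 10.
From 5 via λ: add 12.
From 10 via λ: add 1.
From 1 via λ: add 4.
λ-closure = {1, 2, 4, 5, 7, 9, 10, 12}, which has 8 states.

8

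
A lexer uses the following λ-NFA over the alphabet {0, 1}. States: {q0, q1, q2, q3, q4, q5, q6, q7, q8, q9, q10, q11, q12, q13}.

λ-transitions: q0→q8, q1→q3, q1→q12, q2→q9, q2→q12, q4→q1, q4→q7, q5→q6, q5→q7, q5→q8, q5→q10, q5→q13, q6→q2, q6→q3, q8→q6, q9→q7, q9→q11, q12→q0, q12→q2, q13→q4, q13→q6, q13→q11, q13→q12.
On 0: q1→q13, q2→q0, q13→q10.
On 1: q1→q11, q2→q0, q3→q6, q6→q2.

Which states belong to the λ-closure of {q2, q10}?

{q0, q2, q3, q6, q7, q8, q9, q10, q11, q12}

Start with {q2, q10}.
From q2 via λ: add q9, q12.
From q9 via λ: add q7, q11.
From q12 via λ: add q0.
From q0 via λ: add q8.
From q8 via λ: add q6.
From q6 via λ: add q3.
No new states can be added; the closed set is {q0, q2, q3, q6, q7, q8, q9, q10, q11, q12}.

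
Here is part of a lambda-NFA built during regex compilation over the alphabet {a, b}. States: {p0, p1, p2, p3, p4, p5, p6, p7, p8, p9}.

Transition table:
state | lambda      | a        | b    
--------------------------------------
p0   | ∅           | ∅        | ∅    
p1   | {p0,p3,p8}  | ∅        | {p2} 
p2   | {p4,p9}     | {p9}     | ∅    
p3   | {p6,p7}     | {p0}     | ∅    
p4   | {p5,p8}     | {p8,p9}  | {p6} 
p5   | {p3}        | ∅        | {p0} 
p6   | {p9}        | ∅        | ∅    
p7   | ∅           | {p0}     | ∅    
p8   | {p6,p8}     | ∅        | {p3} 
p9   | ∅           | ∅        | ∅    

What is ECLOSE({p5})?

{p3, p5, p6, p7, p9}

Start with {p5}.
From p5 via lambda: add p3.
From p3 via lambda: add p6, p7.
From p6 via lambda: add p9.
No new states can be added; the closed set is {p3, p5, p6, p7, p9}.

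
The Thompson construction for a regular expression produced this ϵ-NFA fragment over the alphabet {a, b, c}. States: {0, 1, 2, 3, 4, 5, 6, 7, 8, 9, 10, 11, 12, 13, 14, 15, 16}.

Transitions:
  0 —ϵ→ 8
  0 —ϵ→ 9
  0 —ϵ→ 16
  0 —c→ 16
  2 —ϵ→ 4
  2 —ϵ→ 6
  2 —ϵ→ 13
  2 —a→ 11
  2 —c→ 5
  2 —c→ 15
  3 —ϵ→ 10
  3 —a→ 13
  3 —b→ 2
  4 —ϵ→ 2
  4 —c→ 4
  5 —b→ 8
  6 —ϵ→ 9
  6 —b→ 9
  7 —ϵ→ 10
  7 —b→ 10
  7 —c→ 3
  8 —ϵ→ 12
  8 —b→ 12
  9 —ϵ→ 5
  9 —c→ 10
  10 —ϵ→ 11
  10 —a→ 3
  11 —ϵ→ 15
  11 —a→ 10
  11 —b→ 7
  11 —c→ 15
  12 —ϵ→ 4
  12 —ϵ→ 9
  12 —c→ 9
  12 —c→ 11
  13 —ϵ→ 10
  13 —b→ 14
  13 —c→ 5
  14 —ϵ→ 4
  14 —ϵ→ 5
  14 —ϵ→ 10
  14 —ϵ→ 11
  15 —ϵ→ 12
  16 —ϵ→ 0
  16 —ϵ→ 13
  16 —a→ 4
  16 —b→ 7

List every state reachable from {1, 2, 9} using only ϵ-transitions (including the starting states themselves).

Start with {1, 2, 9}.
From 2 via ϵ: add 4, 6, 13.
From 9 via ϵ: add 5.
From 13 via ϵ: add 10.
From 10 via ϵ: add 11.
From 11 via ϵ: add 15.
From 15 via ϵ: add 12.
No new states can be added; the closed set is {1, 2, 4, 5, 6, 9, 10, 11, 12, 13, 15}.

{1, 2, 4, 5, 6, 9, 10, 11, 12, 13, 15}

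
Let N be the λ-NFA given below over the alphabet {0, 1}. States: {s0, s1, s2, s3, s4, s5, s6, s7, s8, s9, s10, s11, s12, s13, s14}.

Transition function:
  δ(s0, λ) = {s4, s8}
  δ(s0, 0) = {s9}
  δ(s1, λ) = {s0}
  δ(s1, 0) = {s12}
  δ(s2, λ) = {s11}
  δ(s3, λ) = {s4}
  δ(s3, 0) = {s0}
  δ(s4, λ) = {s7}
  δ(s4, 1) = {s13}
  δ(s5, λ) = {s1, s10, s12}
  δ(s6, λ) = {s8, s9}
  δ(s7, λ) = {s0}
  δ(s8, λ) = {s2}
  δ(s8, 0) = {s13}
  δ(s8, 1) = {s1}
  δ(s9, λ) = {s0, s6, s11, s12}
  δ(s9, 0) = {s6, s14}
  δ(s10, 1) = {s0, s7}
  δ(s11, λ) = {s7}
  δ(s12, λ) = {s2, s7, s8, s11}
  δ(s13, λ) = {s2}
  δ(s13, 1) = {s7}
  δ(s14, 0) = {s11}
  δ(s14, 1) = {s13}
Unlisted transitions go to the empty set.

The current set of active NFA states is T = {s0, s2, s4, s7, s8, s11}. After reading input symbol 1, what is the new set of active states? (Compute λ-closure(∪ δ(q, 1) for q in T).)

{s0, s1, s2, s4, s7, s8, s11, s13}

s4 on 1 → {s13}.
s8 on 1 → {s1}.
No 1-transition from s0, s2, s7, s11.
Union after reading 1: {s1, s13}.
Now take the λ-closure:
From s1 via λ: add s0.
From s13 via λ: add s2.
From s0 via λ: add s4, s8.
From s2 via λ: add s11.
From s4 via λ: add s7.
No new states can be added; the closed set is {s0, s1, s2, s4, s7, s8, s11, s13}.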